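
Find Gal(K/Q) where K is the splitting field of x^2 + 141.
Gal(K/Q) = Z/2Z (cyclic of order 2)

x^2 + 141 is irreducible over Q since -141 is not a rational square. The splitting field Q(sqrt(-141)) has degree 2 over Q, and its unique nontrivial automorphism is sqrt(-141) ↦ -sqrt(-141). Hence Gal(Q(sqrt(-141))/Q) = Z/2Z.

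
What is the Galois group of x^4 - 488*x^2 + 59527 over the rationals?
Gal(K/Q) = V_4 (Klein four-group, Z/2Z × Z/2Z)

f factors as (x^2 - 247)(x^2 - 241), so the splitting field is K = Q(sqrt(247), sqrt(241)). The elements 247, 241, 59527 are all non-squares in Q, so sqrt(247) and sqrt(241) generate independent quadratic extensions. Thus [K:Q] = 4 and Gal(K/Q) is generated by the two order-2 automorphisms sqrt(247) ↦ -sqrt(247) and sqrt(241) ↦ -sqrt(241), giving V_4.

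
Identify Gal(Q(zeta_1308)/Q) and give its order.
|Gal(Q(zeta_1308)/Q)| = phi(1308) = 432; group ≅ (Z/1308Z)^* ≅ Z/2Z × Z/2Z × Z/108Z

The n-th cyclotomic polynomial Φ_1308(x) is the minimal polynomial of zeta_1308 over Q and has degree phi(1308) = 432. So Q(zeta_1308) is a degree-432 Galois extension with Galois group (Z/1308Z)^*. By CRT, (Z/1308Z)^* ≅ (Z/4Z)^* × (Z/3Z)^* × (Z/109Z)^*. Each prime-power unit group is (Z/4Z)^* ≅ Z/2Z; (Z/3Z)^* ≅ Z/2Z; (Z/109Z)^* ≅ Z/108Z. Hence Gal(Q(zeta_1308)/Q) ≅ Z/2Z × Z/2Z × Z/108Z.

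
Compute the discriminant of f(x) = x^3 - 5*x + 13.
Δ = -4063

For a depressed cubic x^3 + p x + q the discriminant is Δ = -4 p^3 - 27 q^2 = -4*(-5)^3 - 27*(13)^2 = 500 - 4563 = -4063.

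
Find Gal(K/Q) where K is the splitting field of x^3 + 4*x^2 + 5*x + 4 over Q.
Gal(K/Q) = S_3 (symmetric group of order 6)

Compute the discriminant of x^3 + (4)*x^2 + (5)*x + (4): Δ = -116. Since Δ is not a rational square, the Galois group is not contained in A_3; it must be the full S_3 (irreducibility of the cubic rules out anything smaller).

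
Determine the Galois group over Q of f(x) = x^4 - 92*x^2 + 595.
Gal(K/Q) = V_4 (Klein four-group, Z/2Z × Z/2Z)

f factors as (x^2 - 85)(x^2 - 7), so the splitting field is K = Q(sqrt(85), sqrt(7)). The elements 85, 7, 595 are all non-squares in Q, so sqrt(85) and sqrt(7) generate independent quadratic extensions. Thus [K:Q] = 4 and Gal(K/Q) is generated by the two order-2 automorphisms sqrt(85) ↦ -sqrt(85) and sqrt(7) ↦ -sqrt(7), giving V_4.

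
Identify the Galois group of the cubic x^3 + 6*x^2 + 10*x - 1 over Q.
Gal(K/Q) = S_3 (symmetric group of order 6)

Compute the discriminant of x^3 + (6)*x^2 + (10)*x + (-1): Δ = -643. Since Δ is not a rational square, the Galois group is not contained in A_3; it must be the full S_3 (irreducibility of the cubic rules out anything smaller).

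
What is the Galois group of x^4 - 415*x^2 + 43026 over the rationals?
Gal(K/Q) = V_4 (Klein four-group, Z/2Z × Z/2Z)

f factors as (x^2 - 202)(x^2 - 213), so the splitting field is K = Q(sqrt(202), sqrt(213)). The elements 202, 213, 43026 are all non-squares in Q, so sqrt(202) and sqrt(213) generate independent quadratic extensions. Thus [K:Q] = 4 and Gal(K/Q) is generated by the two order-2 automorphisms sqrt(202) ↦ -sqrt(202) and sqrt(213) ↦ -sqrt(213), giving V_4.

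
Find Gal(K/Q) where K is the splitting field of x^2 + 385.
Gal(K/Q) = Z/2Z (cyclic of order 2)

x^2 + 385 is irreducible over Q since -385 is not a rational square. The splitting field Q(sqrt(-385)) has degree 2 over Q, and its unique nontrivial automorphism is sqrt(-385) ↦ -sqrt(-385). Hence Gal(Q(sqrt(-385))/Q) = Z/2Z.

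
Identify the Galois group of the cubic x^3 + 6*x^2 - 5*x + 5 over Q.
Gal(K/Q) = S_3 (symmetric group of order 6)

Compute the discriminant of x^3 + (6)*x^2 + (-5)*x + (5): Δ = -6295. Since Δ is not a rational square, the Galois group is not contained in A_3; it must be the full S_3 (irreducibility of the cubic rules out anything smaller).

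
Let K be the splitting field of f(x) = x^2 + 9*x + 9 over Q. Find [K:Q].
[K:Q] = 2

The discriminant of x^2 + (9)*x + (9) is b^2 - 4c = 81 - (36) = 45. Since 45 is not a perfect square in Q, the polynomial is irreducible over Q. Its two roots generate a degree-2 extension, so [K:Q] = 2.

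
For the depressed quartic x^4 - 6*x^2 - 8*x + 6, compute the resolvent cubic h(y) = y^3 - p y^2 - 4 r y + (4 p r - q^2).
h(y) = y^3 + 6*y^2 - 24*y - 208

Identify coefficients: p = -6, q = -8, r = 6.
Plug into h(y) = y^3 - p y^2 - 4 r y + (4 p r - q^2):
  h(y) = y^3 - (-6) y^2 - 4*(6) y + (4*(-6)*(6) - (-8)^2)
       = y^3 + (6) y^2 + (-24) y + (-208).
Simplifying: h(y) = y^3 + 6*y^2 - 24*y - 208.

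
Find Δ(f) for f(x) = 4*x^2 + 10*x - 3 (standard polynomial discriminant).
Δ = 148

For a quadratic a x^2 + b x + c the discriminant is Δ = b^2 - 4ac = (10)^2 - 4*(4)*(-3) = 100 - (-48) = 148.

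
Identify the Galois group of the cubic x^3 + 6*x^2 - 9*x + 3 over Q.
Gal(K/Q) = A_3 (cyclic of order 3)

Compute the discriminant of x^3 + (6)*x^2 + (-9)*x + (3): Δ = 81. Since Δ is a perfect square (Δ = 9^2), the Galois group is contained in A_3. Irreducibility forces the group to be transitive on three roots, so Gal = A_3.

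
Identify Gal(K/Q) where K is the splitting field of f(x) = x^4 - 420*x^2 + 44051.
Gal(K/Q) = V_4 (Klein four-group, Z/2Z × Z/2Z)

f factors as (x^2 - 217)(x^2 - 203), so the splitting field is K = Q(sqrt(217), sqrt(203)). The elements 217, 203, 44051 are all non-squares in Q, so sqrt(217) and sqrt(203) generate independent quadratic extensions. Thus [K:Q] = 4 and Gal(K/Q) is generated by the two order-2 automorphisms sqrt(217) ↦ -sqrt(217) and sqrt(203) ↦ -sqrt(203), giving V_4.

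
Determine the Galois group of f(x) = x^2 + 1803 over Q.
Gal(K/Q) = Z/2Z (cyclic of order 2)

x^2 + 1803 is irreducible over Q since -1803 is not a rational square. The splitting field Q(sqrt(-1803)) has degree 2 over Q, and its unique nontrivial automorphism is sqrt(-1803) ↦ -sqrt(-1803). Hence Gal(Q(sqrt(-1803))/Q) = Z/2Z.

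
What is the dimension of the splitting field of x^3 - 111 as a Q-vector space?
[K:Q] = 6

x^3 - 111 has one real root r = 111^(1/3) and two complex roots r*zeta_3, r*zeta_3^2 where zeta_3 = e^(2*pi*i/3). The splitting field is Q(r, zeta_3). [Q(r):Q] = 3 and [Q(zeta_3):Q] = 2 with gcd = 1, so [Q(r, zeta_3):Q] = 3 * 2 = 6.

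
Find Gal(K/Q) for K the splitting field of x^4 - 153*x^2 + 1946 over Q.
Gal(K/Q) = V_4 (Klein four-group, Z/2Z × Z/2Z)

f factors as (x^2 - 14)(x^2 - 139), so the splitting field is K = Q(sqrt(14), sqrt(139)). The elements 14, 139, 1946 are all non-squares in Q, so sqrt(14) and sqrt(139) generate independent quadratic extensions. Thus [K:Q] = 4 and Gal(K/Q) is generated by the two order-2 automorphisms sqrt(14) ↦ -sqrt(14) and sqrt(139) ↦ -sqrt(139), giving V_4.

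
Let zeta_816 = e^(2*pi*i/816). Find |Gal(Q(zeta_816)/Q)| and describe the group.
|Gal(Q(zeta_816)/Q)| = phi(816) = 256; group ≅ (Z/816Z)^* ≅ Z/2Z × Z/2Z × Z/4Z × Z/16Z

The n-th cyclotomic polynomial Φ_816(x) is the minimal polynomial of zeta_816 over Q and has degree phi(816) = 256. So Q(zeta_816) is a degree-256 Galois extension with Galois group (Z/816Z)^*. By CRT, (Z/816Z)^* ≅ (Z/16Z)^* × (Z/3Z)^* × (Z/17Z)^*. Each prime-power unit group is (Z/16Z)^* ≅ Z/2Z × Z/4Z; (Z/3Z)^* ≅ Z/2Z; (Z/17Z)^* ≅ Z/16Z. Hence Gal(Q(zeta_816)/Q) ≅ Z/2Z × Z/2Z × Z/4Z × Z/16Z.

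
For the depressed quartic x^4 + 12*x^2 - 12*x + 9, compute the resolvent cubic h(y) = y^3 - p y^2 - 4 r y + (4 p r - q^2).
h(y) = y^3 - 12*y^2 - 36*y + 288

Identify coefficients: p = 12, q = -12, r = 9.
Plug into h(y) = y^3 - p y^2 - 4 r y + (4 p r - q^2):
  h(y) = y^3 - (12) y^2 - 4*(9) y + (4*(12)*(9) - (-12)^2)
       = y^3 + (-12) y^2 + (-36) y + (288).
Simplifying: h(y) = y^3 - 12*y^2 - 36*y + 288.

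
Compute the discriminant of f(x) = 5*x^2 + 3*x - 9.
Δ = 189

For a quadratic a x^2 + b x + c the discriminant is Δ = b^2 - 4ac = (3)^2 - 4*(5)*(-9) = 9 - (-180) = 189.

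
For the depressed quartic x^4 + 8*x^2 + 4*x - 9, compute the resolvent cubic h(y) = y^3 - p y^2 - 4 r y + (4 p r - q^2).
h(y) = y^3 - 8*y^2 + 36*y - 304

Identify coefficients: p = 8, q = 4, r = -9.
Plug into h(y) = y^3 - p y^2 - 4 r y + (4 p r - q^2):
  h(y) = y^3 - (8) y^2 - 4*(-9) y + (4*(8)*(-9) - (4)^2)
       = y^3 + (-8) y^2 + (36) y + (-304).
Simplifying: h(y) = y^3 - 8*y^2 + 36*y - 304.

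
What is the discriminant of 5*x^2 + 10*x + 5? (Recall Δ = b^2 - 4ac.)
Δ = 0

For a quadratic a x^2 + b x + c the discriminant is Δ = b^2 - 4ac = (10)^2 - 4*(5)*(5) = 100 - (100) = 0.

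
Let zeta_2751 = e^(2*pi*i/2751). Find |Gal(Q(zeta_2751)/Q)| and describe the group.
|Gal(Q(zeta_2751)/Q)| = phi(2751) = 1560; group ≅ (Z/2751Z)^* ≅ Z/2Z × Z/6Z × Z/130Z

The n-th cyclotomic polynomial Φ_2751(x) is the minimal polynomial of zeta_2751 over Q and has degree phi(2751) = 1560. So Q(zeta_2751) is a degree-1560 Galois extension with Galois group (Z/2751Z)^*. By CRT, (Z/2751Z)^* ≅ (Z/3Z)^* × (Z/7Z)^* × (Z/131Z)^*. Each prime-power unit group is (Z/3Z)^* ≅ Z/2Z; (Z/7Z)^* ≅ Z/6Z; (Z/131Z)^* ≅ Z/130Z. Hence Gal(Q(zeta_2751)/Q) ≅ Z/2Z × Z/6Z × Z/130Z.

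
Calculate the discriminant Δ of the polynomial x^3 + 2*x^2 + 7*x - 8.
Δ = -4664

For x^3 + a x^2 + b x + c the discriminant is Δ = 18 a b c - 4 a^3 c + a^2 b^2 - 4 b^3 - 27 c^2.
Plug a = 2, b = 7, c = -8:
  18*(2)*(7)*(-8) - 4*(2)^3*(-8) + (2)^2*(7)^2 - 4*(7)^3 - 27*(-8)^2
  = -2016 + (256) + 196 + (-1372) + (-1728)
  = -4664.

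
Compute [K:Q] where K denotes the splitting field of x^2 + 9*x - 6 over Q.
[K:Q] = 2

The discriminant of x^2 + (9)*x + (-6) is b^2 - 4c = 81 - (-24) = 105. Since 105 is not a perfect square in Q, the polynomial is irreducible over Q. Its two roots generate a degree-2 extension, so [K:Q] = 2.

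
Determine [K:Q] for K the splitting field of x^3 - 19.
[K:Q] = 6

x^3 - 19 has one real root r = 19^(1/3) and two complex roots r*zeta_3, r*zeta_3^2 where zeta_3 = e^(2*pi*i/3). The splitting field is Q(r, zeta_3). [Q(r):Q] = 3 and [Q(zeta_3):Q] = 2 with gcd = 1, so [Q(r, zeta_3):Q] = 3 * 2 = 6.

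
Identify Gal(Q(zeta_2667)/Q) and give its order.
|Gal(Q(zeta_2667)/Q)| = phi(2667) = 1512; group ≅ (Z/2667Z)^* ≅ Z/2Z × Z/6Z × Z/126Z

The n-th cyclotomic polynomial Φ_2667(x) is the minimal polynomial of zeta_2667 over Q and has degree phi(2667) = 1512. So Q(zeta_2667) is a degree-1512 Galois extension with Galois group (Z/2667Z)^*. By CRT, (Z/2667Z)^* ≅ (Z/3Z)^* × (Z/7Z)^* × (Z/127Z)^*. Each prime-power unit group is (Z/3Z)^* ≅ Z/2Z; (Z/7Z)^* ≅ Z/6Z; (Z/127Z)^* ≅ Z/126Z. Hence Gal(Q(zeta_2667)/Q) ≅ Z/2Z × Z/6Z × Z/126Z.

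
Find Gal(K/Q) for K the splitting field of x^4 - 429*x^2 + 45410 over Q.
Gal(K/Q) = V_4 (Klein four-group, Z/2Z × Z/2Z)

f factors as (x^2 - 239)(x^2 - 190), so the splitting field is K = Q(sqrt(239), sqrt(190)). The elements 239, 190, 45410 are all non-squares in Q, so sqrt(239) and sqrt(190) generate independent quadratic extensions. Thus [K:Q] = 4 and Gal(K/Q) is generated by the two order-2 automorphisms sqrt(239) ↦ -sqrt(239) and sqrt(190) ↦ -sqrt(190), giving V_4.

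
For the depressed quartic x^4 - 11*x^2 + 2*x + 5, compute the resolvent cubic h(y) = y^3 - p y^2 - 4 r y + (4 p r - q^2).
h(y) = y^3 + 11*y^2 - 20*y - 224

Identify coefficients: p = -11, q = 2, r = 5.
Plug into h(y) = y^3 - p y^2 - 4 r y + (4 p r - q^2):
  h(y) = y^3 - (-11) y^2 - 4*(5) y + (4*(-11)*(5) - (2)^2)
       = y^3 + (11) y^2 + (-20) y + (-224).
Simplifying: h(y) = y^3 + 11*y^2 - 20*y - 224.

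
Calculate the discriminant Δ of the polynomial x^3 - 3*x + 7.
Δ = -1215

For a depressed cubic x^3 + p x + q the discriminant is Δ = -4 p^3 - 27 q^2 = -4*(-3)^3 - 27*(7)^2 = 108 - 1323 = -1215.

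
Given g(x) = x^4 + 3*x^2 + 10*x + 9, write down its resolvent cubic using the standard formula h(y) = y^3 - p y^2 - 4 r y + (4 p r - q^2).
h(y) = y^3 - 3*y^2 - 36*y + 8

Identify coefficients: p = 3, q = 10, r = 9.
Plug into h(y) = y^3 - p y^2 - 4 r y + (4 p r - q^2):
  h(y) = y^3 - (3) y^2 - 4*(9) y + (4*(3)*(9) - (10)^2)
       = y^3 + (-3) y^2 + (-36) y + (8).
Simplifying: h(y) = y^3 - 3*y^2 - 36*y + 8.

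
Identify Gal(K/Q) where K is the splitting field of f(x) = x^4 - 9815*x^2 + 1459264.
Gal(K/Q) = Z/2Z (cyclic of order 2)

f factors as (x^2 - 151)(x^2 - 9664), so the splitting field is K = Q(sqrt(151), sqrt(9664)). The squarefree part of 151 is 151 and the squarefree part of 9664 is also 151, so sqrt(151) and sqrt(9664) are both rational multiples of sqrt(151). Hence Q(sqrt(151)) = Q(sqrt(9664)) = Q(sqrt(151)), and the splitting field collapses to a single degree-2 extension with Galois group Z/2Z.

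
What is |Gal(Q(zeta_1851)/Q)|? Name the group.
|Gal(Q(zeta_1851)/Q)| = phi(1851) = 1232; group ≅ (Z/1851Z)^* ≅ Z/2Z × Z/616Z

The n-th cyclotomic polynomial Φ_1851(x) is the minimal polynomial of zeta_1851 over Q and has degree phi(1851) = 1232. So Q(zeta_1851) is a degree-1232 Galois extension with Galois group (Z/1851Z)^*. By CRT, (Z/1851Z)^* ≅ (Z/3Z)^* × (Z/617Z)^*. Each prime-power unit group is (Z/3Z)^* ≅ Z/2Z; (Z/617Z)^* ≅ Z/616Z. Hence Gal(Q(zeta_1851)/Q) ≅ Z/2Z × Z/616Z.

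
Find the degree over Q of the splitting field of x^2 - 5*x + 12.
[K:Q] = 2

The discriminant of x^2 + (-5)*x + (12) is b^2 - 4c = 25 - (48) = -23. Since -23 is not a perfect square in Q, the polynomial is irreducible over Q. Its two roots generate a degree-2 extension, so [K:Q] = 2.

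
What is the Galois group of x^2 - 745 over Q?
Gal(K/Q) = Z/2Z (cyclic of order 2)

x^2 - 745 is irreducible over Q since 745 is not a rational square. The splitting field Q(sqrt(745)) has degree 2 over Q, and its unique nontrivial automorphism is sqrt(745) ↦ -sqrt(745). Hence Gal(Q(sqrt(745))/Q) = Z/2Z.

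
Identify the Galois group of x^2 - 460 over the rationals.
Gal(K/Q) = Z/2Z (cyclic of order 2)

x^2 - 460 is irreducible over Q since 460 is not a rational square. The splitting field Q(sqrt(460)) has degree 2 over Q, and its unique nontrivial automorphism is sqrt(460) ↦ -sqrt(460). Hence Gal(Q(sqrt(460))/Q) = Z/2Z.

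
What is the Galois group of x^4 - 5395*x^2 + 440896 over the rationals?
Gal(K/Q) = Z/2Z (cyclic of order 2)

f factors as (x^2 - 83)(x^2 - 5312), so the splitting field is K = Q(sqrt(83), sqrt(5312)). The squarefree part of 83 is 83 and the squarefree part of 5312 is also 83, so sqrt(83) and sqrt(5312) are both rational multiples of sqrt(83). Hence Q(sqrt(83)) = Q(sqrt(5312)) = Q(sqrt(83)), and the splitting field collapses to a single degree-2 extension with Galois group Z/2Z.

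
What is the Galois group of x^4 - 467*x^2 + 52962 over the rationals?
Gal(K/Q) = V_4 (Klein four-group, Z/2Z × Z/2Z)

f factors as (x^2 - 273)(x^2 - 194), so the splitting field is K = Q(sqrt(273), sqrt(194)). The elements 273, 194, 52962 are all non-squares in Q, so sqrt(273) and sqrt(194) generate independent quadratic extensions. Thus [K:Q] = 4 and Gal(K/Q) is generated by the two order-2 automorphisms sqrt(273) ↦ -sqrt(273) and sqrt(194) ↦ -sqrt(194), giving V_4.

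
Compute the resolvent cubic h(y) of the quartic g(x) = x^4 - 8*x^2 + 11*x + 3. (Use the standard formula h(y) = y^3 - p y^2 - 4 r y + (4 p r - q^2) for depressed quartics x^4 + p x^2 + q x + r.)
h(y) = y^3 + 8*y^2 - 12*y - 217

Identify coefficients: p = -8, q = 11, r = 3.
Plug into h(y) = y^3 - p y^2 - 4 r y + (4 p r - q^2):
  h(y) = y^3 - (-8) y^2 - 4*(3) y + (4*(-8)*(3) - (11)^2)
       = y^3 + (8) y^2 + (-12) y + (-217).
Simplifying: h(y) = y^3 + 8*y^2 - 12*y - 217.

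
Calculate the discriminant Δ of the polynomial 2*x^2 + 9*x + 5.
Δ = 41

For a quadratic a x^2 + b x + c the discriminant is Δ = b^2 - 4ac = (9)^2 - 4*(2)*(5) = 81 - (40) = 41.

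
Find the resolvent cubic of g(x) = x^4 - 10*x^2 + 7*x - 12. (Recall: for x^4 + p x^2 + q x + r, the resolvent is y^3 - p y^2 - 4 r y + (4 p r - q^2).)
h(y) = y^3 + 10*y^2 + 48*y + 431

Identify coefficients: p = -10, q = 7, r = -12.
Plug into h(y) = y^3 - p y^2 - 4 r y + (4 p r - q^2):
  h(y) = y^3 - (-10) y^2 - 4*(-12) y + (4*(-10)*(-12) - (7)^2)
       = y^3 + (10) y^2 + (48) y + (431).
Simplifying: h(y) = y^3 + 10*y^2 + 48*y + 431.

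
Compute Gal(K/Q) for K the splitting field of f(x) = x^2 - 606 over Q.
Gal(K/Q) = Z/2Z (cyclic of order 2)

x^2 - 606 is irreducible over Q since 606 is not a rational square. The splitting field Q(sqrt(606)) has degree 2 over Q, and its unique nontrivial automorphism is sqrt(606) ↦ -sqrt(606). Hence Gal(Q(sqrt(606))/Q) = Z/2Z.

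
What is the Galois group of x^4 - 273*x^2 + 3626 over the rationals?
Gal(K/Q) = V_4 (Klein four-group, Z/2Z × Z/2Z)

f factors as (x^2 - 259)(x^2 - 14), so the splitting field is K = Q(sqrt(259), sqrt(14)). The elements 259, 14, 3626 are all non-squares in Q, so sqrt(259) and sqrt(14) generate independent quadratic extensions. Thus [K:Q] = 4 and Gal(K/Q) is generated by the two order-2 automorphisms sqrt(259) ↦ -sqrt(259) and sqrt(14) ↦ -sqrt(14), giving V_4.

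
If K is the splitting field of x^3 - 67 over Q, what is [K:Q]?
[K:Q] = 6

x^3 - 67 has one real root r = 67^(1/3) and two complex roots r*zeta_3, r*zeta_3^2 where zeta_3 = e^(2*pi*i/3). The splitting field is Q(r, zeta_3). [Q(r):Q] = 3 and [Q(zeta_3):Q] = 2 with gcd = 1, so [Q(r, zeta_3):Q] = 3 * 2 = 6.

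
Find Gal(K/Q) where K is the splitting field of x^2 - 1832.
Gal(K/Q) = Z/2Z (cyclic of order 2)

x^2 - 1832 is irreducible over Q since 1832 is not a rational square. The splitting field Q(sqrt(1832)) has degree 2 over Q, and its unique nontrivial automorphism is sqrt(1832) ↦ -sqrt(1832). Hence Gal(Q(sqrt(1832))/Q) = Z/2Z.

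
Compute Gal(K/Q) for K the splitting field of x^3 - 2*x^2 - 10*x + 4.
Gal(K/Q) = S_3 (symmetric group of order 6)

Compute the discriminant of x^3 + (-2)*x^2 + (-10)*x + (4): Δ = 5536. Since Δ is not a rational square, the Galois group is not contained in A_3; it must be the full S_3 (irreducibility of the cubic rules out anything smaller).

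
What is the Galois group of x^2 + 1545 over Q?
Gal(K/Q) = Z/2Z (cyclic of order 2)

x^2 + 1545 is irreducible over Q since -1545 is not a rational square. The splitting field Q(sqrt(-1545)) has degree 2 over Q, and its unique nontrivial automorphism is sqrt(-1545) ↦ -sqrt(-1545). Hence Gal(Q(sqrt(-1545))/Q) = Z/2Z.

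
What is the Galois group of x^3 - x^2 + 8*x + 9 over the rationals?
Gal(K/Q) = S_3 (symmetric group of order 6)

Compute the discriminant of x^3 + (-1)*x^2 + (8)*x + (9): Δ = -5431. Since Δ is not a rational square, the Galois group is not contained in A_3; it must be the full S_3 (irreducibility of the cubic rules out anything smaller).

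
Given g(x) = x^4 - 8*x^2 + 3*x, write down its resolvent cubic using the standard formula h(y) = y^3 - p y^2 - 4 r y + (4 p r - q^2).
h(y) = y^3 + 8*y^2 - 9

Identify coefficients: p = -8, q = 3, r = 0.
Plug into h(y) = y^3 - p y^2 - 4 r y + (4 p r - q^2):
  h(y) = y^3 - (-8) y^2 - 4*(0) y + (4*(-8)*(0) - (3)^2)
       = y^3 + (8) y^2 + (0) y + (-9).
Simplifying: h(y) = y^3 + 8*y^2 - 9.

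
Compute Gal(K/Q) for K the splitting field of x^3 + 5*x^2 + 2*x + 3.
Gal(K/Q) = S_3 (symmetric group of order 6)

Compute the discriminant of x^3 + (5)*x^2 + (2)*x + (3): Δ = -1135. Since Δ is not a rational square, the Galois group is not contained in A_3; it must be the full S_3 (irreducibility of the cubic rules out anything smaller).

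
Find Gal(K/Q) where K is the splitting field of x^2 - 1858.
Gal(K/Q) = Z/2Z (cyclic of order 2)

x^2 - 1858 is irreducible over Q since 1858 is not a rational square. The splitting field Q(sqrt(1858)) has degree 2 over Q, and its unique nontrivial automorphism is sqrt(1858) ↦ -sqrt(1858). Hence Gal(Q(sqrt(1858))/Q) = Z/2Z.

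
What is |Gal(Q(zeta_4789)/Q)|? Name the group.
|Gal(Q(zeta_4789)/Q)| = phi(4789) = 4788; group ≅ (Z/4789Z)^* ≅ Z/4788Z

The n-th cyclotomic polynomial Φ_4789(x) is the minimal polynomial of zeta_4789 over Q and has degree phi(4789) = 4788. So Q(zeta_4789) is a degree-4788 Galois extension with Galois group (Z/4789Z)^*. (Z/4789Z)^* is cyclic since 4789 is an odd prime power (or 4). Hence Gal(Q(zeta_4789)/Q) ≅ Z/4788Z.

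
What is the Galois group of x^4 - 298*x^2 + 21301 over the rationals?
Gal(K/Q) = V_4 (Klein four-group, Z/2Z × Z/2Z)

f factors as (x^2 - 179)(x^2 - 119), so the splitting field is K = Q(sqrt(179), sqrt(119)). The elements 179, 119, 21301 are all non-squares in Q, so sqrt(179) and sqrt(119) generate independent quadratic extensions. Thus [K:Q] = 4 and Gal(K/Q) is generated by the two order-2 automorphisms sqrt(179) ↦ -sqrt(179) and sqrt(119) ↦ -sqrt(119), giving V_4.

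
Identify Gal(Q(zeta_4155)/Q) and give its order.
|Gal(Q(zeta_4155)/Q)| = phi(4155) = 2208; group ≅ (Z/4155Z)^* ≅ Z/2Z × Z/4Z × Z/276Z

The n-th cyclotomic polynomial Φ_4155(x) is the minimal polynomial of zeta_4155 over Q and has degree phi(4155) = 2208. So Q(zeta_4155) is a degree-2208 Galois extension with Galois group (Z/4155Z)^*. By CRT, (Z/4155Z)^* ≅ (Z/3Z)^* × (Z/5Z)^* × (Z/277Z)^*. Each prime-power unit group is (Z/3Z)^* ≅ Z/2Z; (Z/5Z)^* ≅ Z/4Z; (Z/277Z)^* ≅ Z/276Z. Hence Gal(Q(zeta_4155)/Q) ≅ Z/2Z × Z/4Z × Z/276Z.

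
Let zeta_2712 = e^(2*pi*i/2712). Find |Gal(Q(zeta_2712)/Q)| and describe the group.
|Gal(Q(zeta_2712)/Q)| = phi(2712) = 896; group ≅ (Z/2712Z)^* ≅ Z/2Z × Z/2Z × Z/2Z × Z/112Z

The n-th cyclotomic polynomial Φ_2712(x) is the minimal polynomial of zeta_2712 over Q and has degree phi(2712) = 896. So Q(zeta_2712) is a degree-896 Galois extension with Galois group (Z/2712Z)^*. By CRT, (Z/2712Z)^* ≅ (Z/8Z)^* × (Z/3Z)^* × (Z/113Z)^*. Each prime-power unit group is (Z/8Z)^* ≅ Z/2Z × Z/2Z; (Z/3Z)^* ≅ Z/2Z; (Z/113Z)^* ≅ Z/112Z. Hence Gal(Q(zeta_2712)/Q) ≅ Z/2Z × Z/2Z × Z/2Z × Z/112Z.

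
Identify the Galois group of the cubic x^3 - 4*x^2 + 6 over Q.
Gal(K/Q) = S_3 (symmetric group of order 6)

Compute the discriminant of x^3 + (-4)*x^2 + (0)*x + (6): Δ = 564. Since Δ is not a rational square, the Galois group is not contained in A_3; it must be the full S_3 (irreducibility of the cubic rules out anything smaller).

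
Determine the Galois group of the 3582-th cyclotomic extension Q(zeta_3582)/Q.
|Gal(Q(zeta_3582)/Q)| = phi(3582) = 1188; group ≅ (Z/3582Z)^* ≅ Z/6Z × Z/198Z

The n-th cyclotomic polynomial Φ_3582(x) is the minimal polynomial of zeta_3582 over Q and has degree phi(3582) = 1188. So Q(zeta_3582) is a degree-1188 Galois extension with Galois group (Z/3582Z)^*. By CRT, (Z/3582Z)^* ≅ (Z/2Z)^* × (Z/9Z)^* × (Z/199Z)^*. Each prime-power unit group is (Z/2Z)^* ≅ trivial group (order 1); (Z/9Z)^* ≅ Z/6Z; (Z/199Z)^* ≅ Z/198Z. Hence Gal(Q(zeta_3582)/Q) ≅ Z/6Z × Z/198Z.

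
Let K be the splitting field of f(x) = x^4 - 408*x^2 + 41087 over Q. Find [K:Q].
[K:Q] = 4

f factors as (x^2 - 227)(x^2 - 181); the splitting field is K = Q(sqrt(227), sqrt(181)). Since 227, 181, and 41087 are all non-squares in Q, the three subfields Q(sqrt(227)), Q(sqrt(181)), Q(sqrt(41087)) are distinct degree-2 extensions, so [K:Q] = 4 (Klein four Galois group).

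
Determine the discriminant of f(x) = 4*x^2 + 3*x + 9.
Δ = -135

For a quadratic a x^2 + b x + c the discriminant is Δ = b^2 - 4ac = (3)^2 - 4*(4)*(9) = 9 - (144) = -135.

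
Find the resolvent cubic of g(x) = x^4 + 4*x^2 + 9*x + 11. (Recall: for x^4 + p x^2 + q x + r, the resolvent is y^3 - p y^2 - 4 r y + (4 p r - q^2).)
h(y) = y^3 - 4*y^2 - 44*y + 95

Identify coefficients: p = 4, q = 9, r = 11.
Plug into h(y) = y^3 - p y^2 - 4 r y + (4 p r - q^2):
  h(y) = y^3 - (4) y^2 - 4*(11) y + (4*(4)*(11) - (9)^2)
       = y^3 + (-4) y^2 + (-44) y + (95).
Simplifying: h(y) = y^3 - 4*y^2 - 44*y + 95.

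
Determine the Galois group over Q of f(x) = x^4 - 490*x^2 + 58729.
Gal(K/Q) = V_4 (Klein four-group, Z/2Z × Z/2Z)

f factors as (x^2 - 281)(x^2 - 209), so the splitting field is K = Q(sqrt(281), sqrt(209)). The elements 281, 209, 58729 are all non-squares in Q, so sqrt(281) and sqrt(209) generate independent quadratic extensions. Thus [K:Q] = 4 and Gal(K/Q) is generated by the two order-2 automorphisms sqrt(281) ↦ -sqrt(281) and sqrt(209) ↦ -sqrt(209), giving V_4.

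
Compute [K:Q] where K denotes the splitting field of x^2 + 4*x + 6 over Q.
[K:Q] = 2

The discriminant of x^2 + (4)*x + (6) is b^2 - 4c = 16 - (24) = -8. Since -8 is not a perfect square in Q, the polynomial is irreducible over Q. Its two roots generate a degree-2 extension, so [K:Q] = 2.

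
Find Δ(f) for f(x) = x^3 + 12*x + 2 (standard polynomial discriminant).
Δ = -7020

For a depressed cubic x^3 + p x + q the discriminant is Δ = -4 p^3 - 27 q^2 = -4*(12)^3 - 27*(2)^2 = -6912 - 108 = -7020.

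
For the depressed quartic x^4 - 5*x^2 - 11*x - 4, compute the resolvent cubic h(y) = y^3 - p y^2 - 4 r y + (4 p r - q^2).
h(y) = y^3 + 5*y^2 + 16*y - 41

Identify coefficients: p = -5, q = -11, r = -4.
Plug into h(y) = y^3 - p y^2 - 4 r y + (4 p r - q^2):
  h(y) = y^3 - (-5) y^2 - 4*(-4) y + (4*(-5)*(-4) - (-11)^2)
       = y^3 + (5) y^2 + (16) y + (-41).
Simplifying: h(y) = y^3 + 5*y^2 + 16*y - 41.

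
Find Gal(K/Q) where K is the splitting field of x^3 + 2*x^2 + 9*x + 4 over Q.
Gal(K/Q) = S_3 (symmetric group of order 6)

Compute the discriminant of x^3 + (2)*x^2 + (9)*x + (4): Δ = -1856. Since Δ is not a rational square, the Galois group is not contained in A_3; it must be the full S_3 (irreducibility of the cubic rules out anything smaller).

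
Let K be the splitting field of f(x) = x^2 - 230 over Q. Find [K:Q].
[K:Q] = 2

The polynomial x^2 - 230 is irreducible over Q since 230 is not a perfect square. Its splitting field is Q(sqrt(230)), which has degree 2 over Q.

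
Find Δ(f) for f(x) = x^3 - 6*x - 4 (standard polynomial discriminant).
Δ = 432

For a depressed cubic x^3 + p x + q the discriminant is Δ = -4 p^3 - 27 q^2 = -4*(-6)^3 - 27*(-4)^2 = 864 - 432 = 432.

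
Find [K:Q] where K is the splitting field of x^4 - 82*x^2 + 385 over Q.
[K:Q] = 4

f factors as (x^2 - 77)(x^2 - 5); the splitting field is K = Q(sqrt(77), sqrt(5)). Since 77, 5, and 385 are all non-squares in Q, the three subfields Q(sqrt(77)), Q(sqrt(5)), Q(sqrt(385)) are distinct degree-2 extensions, so [K:Q] = 4 (Klein four Galois group).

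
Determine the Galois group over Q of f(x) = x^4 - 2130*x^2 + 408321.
Gal(K/Q) = Z/2Z (cyclic of order 2)

f factors as (x^2 - 213)(x^2 - 1917), so the splitting field is K = Q(sqrt(213), sqrt(1917)). The squarefree part of 213 is 213 and the squarefree part of 1917 is also 213, so sqrt(213) and sqrt(1917) are both rational multiples of sqrt(213). Hence Q(sqrt(213)) = Q(sqrt(1917)) = Q(sqrt(213)), and the splitting field collapses to a single degree-2 extension with Galois group Z/2Z.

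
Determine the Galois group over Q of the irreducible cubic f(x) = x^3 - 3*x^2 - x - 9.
Gal(K/Q) = S_3 (symmetric group of order 6)

Compute the discriminant of x^3 + (-3)*x^2 + (-1)*x + (-9): Δ = -3632. Since Δ is not a rational square, the Galois group is not contained in A_3; it must be the full S_3 (irreducibility of the cubic rules out anything smaller).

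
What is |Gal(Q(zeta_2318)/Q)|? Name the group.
|Gal(Q(zeta_2318)/Q)| = phi(2318) = 1080; group ≅ (Z/2318Z)^* ≅ Z/18Z × Z/60Z

The n-th cyclotomic polynomial Φ_2318(x) is the minimal polynomial of zeta_2318 over Q and has degree phi(2318) = 1080. So Q(zeta_2318) is a degree-1080 Galois extension with Galois group (Z/2318Z)^*. By CRT, (Z/2318Z)^* ≅ (Z/2Z)^* × (Z/19Z)^* × (Z/61Z)^*. Each prime-power unit group is (Z/2Z)^* ≅ trivial group (order 1); (Z/19Z)^* ≅ Z/18Z; (Z/61Z)^* ≅ Z/60Z. Hence Gal(Q(zeta_2318)/Q) ≅ Z/18Z × Z/60Z.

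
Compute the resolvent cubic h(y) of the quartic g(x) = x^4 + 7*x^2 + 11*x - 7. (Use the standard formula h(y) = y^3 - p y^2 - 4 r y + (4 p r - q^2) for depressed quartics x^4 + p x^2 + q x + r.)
h(y) = y^3 - 7*y^2 + 28*y - 317

Identify coefficients: p = 7, q = 11, r = -7.
Plug into h(y) = y^3 - p y^2 - 4 r y + (4 p r - q^2):
  h(y) = y^3 - (7) y^2 - 4*(-7) y + (4*(7)*(-7) - (11)^2)
       = y^3 + (-7) y^2 + (28) y + (-317).
Simplifying: h(y) = y^3 - 7*y^2 + 28*y - 317.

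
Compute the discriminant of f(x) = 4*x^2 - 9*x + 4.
Δ = 17

For a quadratic a x^2 + b x + c the discriminant is Δ = b^2 - 4ac = (-9)^2 - 4*(4)*(4) = 81 - (64) = 17.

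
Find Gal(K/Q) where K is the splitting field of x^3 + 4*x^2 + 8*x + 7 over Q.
Gal(K/Q) = S_3 (symmetric group of order 6)

Compute the discriminant of x^3 + (4)*x^2 + (8)*x + (7): Δ = -107. Since Δ is not a rational square, the Galois group is not contained in A_3; it must be the full S_3 (irreducibility of the cubic rules out anything smaller).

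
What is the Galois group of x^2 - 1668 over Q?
Gal(K/Q) = Z/2Z (cyclic of order 2)

x^2 - 1668 is irreducible over Q since 1668 is not a rational square. The splitting field Q(sqrt(1668)) has degree 2 over Q, and its unique nontrivial automorphism is sqrt(1668) ↦ -sqrt(1668). Hence Gal(Q(sqrt(1668))/Q) = Z/2Z.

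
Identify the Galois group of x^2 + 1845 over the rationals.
Gal(K/Q) = Z/2Z (cyclic of order 2)

x^2 + 1845 is irreducible over Q since -1845 is not a rational square. The splitting field Q(sqrt(-1845)) has degree 2 over Q, and its unique nontrivial automorphism is sqrt(-1845) ↦ -sqrt(-1845). Hence Gal(Q(sqrt(-1845))/Q) = Z/2Z.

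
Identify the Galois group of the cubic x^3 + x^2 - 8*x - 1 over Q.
Gal(K/Q) = S_3 (symmetric group of order 6)

Compute the discriminant of x^3 + (1)*x^2 + (-8)*x + (-1): Δ = 2233. Since Δ is not a rational square, the Galois group is not contained in A_3; it must be the full S_3 (irreducibility of the cubic rules out anything smaller).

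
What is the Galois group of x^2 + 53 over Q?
Gal(K/Q) = Z/2Z (cyclic of order 2)

x^2 + 53 is irreducible over Q since -53 is not a rational square. The splitting field Q(sqrt(-53)) has degree 2 over Q, and its unique nontrivial automorphism is sqrt(-53) ↦ -sqrt(-53). Hence Gal(Q(sqrt(-53))/Q) = Z/2Z.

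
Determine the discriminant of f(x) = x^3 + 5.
Δ = -675

For a depressed cubic x^3 + p x + q the discriminant is Δ = -4 p^3 - 27 q^2 = -4*(0)^3 - 27*(5)^2 = 0 - 675 = -675.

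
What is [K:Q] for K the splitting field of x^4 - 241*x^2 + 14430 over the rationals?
[K:Q] = 4

f factors as (x^2 - 130)(x^2 - 111); the splitting field is K = Q(sqrt(130), sqrt(111)). Since 130, 111, and 14430 are all non-squares in Q, the three subfields Q(sqrt(130)), Q(sqrt(111)), Q(sqrt(14430)) are distinct degree-2 extensions, so [K:Q] = 4 (Klein four Galois group).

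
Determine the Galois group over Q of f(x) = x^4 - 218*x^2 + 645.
Gal(K/Q) = V_4 (Klein four-group, Z/2Z × Z/2Z)

f factors as (x^2 - 215)(x^2 - 3), so the splitting field is K = Q(sqrt(215), sqrt(3)). The elements 215, 3, 645 are all non-squares in Q, so sqrt(215) and sqrt(3) generate independent quadratic extensions. Thus [K:Q] = 4 and Gal(K/Q) is generated by the two order-2 automorphisms sqrt(215) ↦ -sqrt(215) and sqrt(3) ↦ -sqrt(3), giving V_4.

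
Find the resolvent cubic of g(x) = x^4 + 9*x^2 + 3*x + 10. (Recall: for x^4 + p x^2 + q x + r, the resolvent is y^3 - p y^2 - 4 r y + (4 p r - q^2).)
h(y) = y^3 - 9*y^2 - 40*y + 351

Identify coefficients: p = 9, q = 3, r = 10.
Plug into h(y) = y^3 - p y^2 - 4 r y + (4 p r - q^2):
  h(y) = y^3 - (9) y^2 - 4*(10) y + (4*(9)*(10) - (3)^2)
       = y^3 + (-9) y^2 + (-40) y + (351).
Simplifying: h(y) = y^3 - 9*y^2 - 40*y + 351.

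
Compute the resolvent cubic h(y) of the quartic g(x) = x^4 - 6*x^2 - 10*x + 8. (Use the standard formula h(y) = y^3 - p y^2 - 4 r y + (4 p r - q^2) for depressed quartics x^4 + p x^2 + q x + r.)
h(y) = y^3 + 6*y^2 - 32*y - 292

Identify coefficients: p = -6, q = -10, r = 8.
Plug into h(y) = y^3 - p y^2 - 4 r y + (4 p r - q^2):
  h(y) = y^3 - (-6) y^2 - 4*(8) y + (4*(-6)*(8) - (-10)^2)
       = y^3 + (6) y^2 + (-32) y + (-292).
Simplifying: h(y) = y^3 + 6*y^2 - 32*y - 292.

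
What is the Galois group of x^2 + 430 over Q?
Gal(K/Q) = Z/2Z (cyclic of order 2)

x^2 + 430 is irreducible over Q since -430 is not a rational square. The splitting field Q(sqrt(-430)) has degree 2 over Q, and its unique nontrivial automorphism is sqrt(-430) ↦ -sqrt(-430). Hence Gal(Q(sqrt(-430))/Q) = Z/2Z.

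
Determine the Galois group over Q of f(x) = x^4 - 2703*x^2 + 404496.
Gal(K/Q) = Z/2Z (cyclic of order 2)

f factors as (x^2 - 159)(x^2 - 2544), so the splitting field is K = Q(sqrt(159), sqrt(2544)). The squarefree part of 159 is 159 and the squarefree part of 2544 is also 159, so sqrt(159) and sqrt(2544) are both rational multiples of sqrt(159). Hence Q(sqrt(159)) = Q(sqrt(2544)) = Q(sqrt(159)), and the splitting field collapses to a single degree-2 extension with Galois group Z/2Z.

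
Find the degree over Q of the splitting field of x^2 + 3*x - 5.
[K:Q] = 2

The discriminant of x^2 + (3)*x + (-5) is b^2 - 4c = 9 - (-20) = 29. Since 29 is not a perfect square in Q, the polynomial is irreducible over Q. Its two roots generate a degree-2 extension, so [K:Q] = 2.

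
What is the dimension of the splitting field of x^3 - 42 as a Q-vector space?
[K:Q] = 6

x^3 - 42 has one real root r = 42^(1/3) and two complex roots r*zeta_3, r*zeta_3^2 where zeta_3 = e^(2*pi*i/3). The splitting field is Q(r, zeta_3). [Q(r):Q] = 3 and [Q(zeta_3):Q] = 2 with gcd = 1, so [Q(r, zeta_3):Q] = 3 * 2 = 6.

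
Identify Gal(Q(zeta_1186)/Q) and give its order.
|Gal(Q(zeta_1186)/Q)| = phi(1186) = 592; group ≅ (Z/1186Z)^* ≅ Z/592Z

The n-th cyclotomic polynomial Φ_1186(x) is the minimal polynomial of zeta_1186 over Q and has degree phi(1186) = 592. So Q(zeta_1186) is a degree-592 Galois extension with Galois group (Z/1186Z)^*. By CRT, (Z/1186Z)^* ≅ (Z/2Z)^* × (Z/593Z)^*. Each prime-power unit group is (Z/2Z)^* ≅ trivial group (order 1); (Z/593Z)^* ≅ Z/592Z. Hence Gal(Q(zeta_1186)/Q) ≅ Z/592Z.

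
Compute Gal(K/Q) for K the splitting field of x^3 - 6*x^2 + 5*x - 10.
Gal(K/Q) = S_3 (symmetric group of order 6)

Compute the discriminant of x^3 + (-6)*x^2 + (5)*x + (-10): Δ = -5540. Since Δ is not a rational square, the Galois group is not contained in A_3; it must be the full S_3 (irreducibility of the cubic rules out anything smaller).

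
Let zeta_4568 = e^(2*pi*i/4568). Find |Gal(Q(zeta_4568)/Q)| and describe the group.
|Gal(Q(zeta_4568)/Q)| = phi(4568) = 2280; group ≅ (Z/4568Z)^* ≅ Z/2Z × Z/2Z × Z/570Z

The n-th cyclotomic polynomial Φ_4568(x) is the minimal polynomial of zeta_4568 over Q and has degree phi(4568) = 2280. So Q(zeta_4568) is a degree-2280 Galois extension with Galois group (Z/4568Z)^*. By CRT, (Z/4568Z)^* ≅ (Z/8Z)^* × (Z/571Z)^*. Each prime-power unit group is (Z/8Z)^* ≅ Z/2Z × Z/2Z; (Z/571Z)^* ≅ Z/570Z. Hence Gal(Q(zeta_4568)/Q) ≅ Z/2Z × Z/2Z × Z/570Z.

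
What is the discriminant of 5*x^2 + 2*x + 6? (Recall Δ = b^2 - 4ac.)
Δ = -116

For a quadratic a x^2 + b x + c the discriminant is Δ = b^2 - 4ac = (2)^2 - 4*(5)*(6) = 4 - (120) = -116.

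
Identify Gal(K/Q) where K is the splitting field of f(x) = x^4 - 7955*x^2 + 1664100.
Gal(K/Q) = Z/2Z (cyclic of order 2)

f factors as (x^2 - 215)(x^2 - 7740), so the splitting field is K = Q(sqrt(215), sqrt(7740)). The squarefree part of 215 is 215 and the squarefree part of 7740 is also 215, so sqrt(215) and sqrt(7740) are both rational multiples of sqrt(215). Hence Q(sqrt(215)) = Q(sqrt(7740)) = Q(sqrt(215)), and the splitting field collapses to a single degree-2 extension with Galois group Z/2Z.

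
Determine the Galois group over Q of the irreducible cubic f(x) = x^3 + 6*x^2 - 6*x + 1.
Gal(K/Q) = S_3 (symmetric group of order 6)

Compute the discriminant of x^3 + (6)*x^2 + (-6)*x + (1): Δ = 621. Since Δ is not a rational square, the Galois group is not contained in A_3; it must be the full S_3 (irreducibility of the cubic rules out anything smaller).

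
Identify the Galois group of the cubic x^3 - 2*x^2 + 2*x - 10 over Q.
Gal(K/Q) = S_3 (symmetric group of order 6)

Compute the discriminant of x^3 + (-2)*x^2 + (2)*x + (-10): Δ = -2316. Since Δ is not a rational square, the Galois group is not contained in A_3; it must be the full S_3 (irreducibility of the cubic rules out anything smaller).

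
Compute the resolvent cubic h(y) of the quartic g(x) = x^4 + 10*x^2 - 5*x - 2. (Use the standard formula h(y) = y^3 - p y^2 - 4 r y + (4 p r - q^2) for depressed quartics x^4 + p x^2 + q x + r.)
h(y) = y^3 - 10*y^2 + 8*y - 105

Identify coefficients: p = 10, q = -5, r = -2.
Plug into h(y) = y^3 - p y^2 - 4 r y + (4 p r - q^2):
  h(y) = y^3 - (10) y^2 - 4*(-2) y + (4*(10)*(-2) - (-5)^2)
       = y^3 + (-10) y^2 + (8) y + (-105).
Simplifying: h(y) = y^3 - 10*y^2 + 8*y - 105.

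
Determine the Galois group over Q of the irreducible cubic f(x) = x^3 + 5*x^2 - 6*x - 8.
Gal(K/Q) = S_3 (symmetric group of order 6)

Compute the discriminant of x^3 + (5)*x^2 + (-6)*x + (-8): Δ = 8356. Since Δ is not a rational square, the Galois group is not contained in A_3; it must be the full S_3 (irreducibility of the cubic rules out anything smaller).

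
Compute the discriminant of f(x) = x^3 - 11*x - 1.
Δ = 5297

For a depressed cubic x^3 + p x + q the discriminant is Δ = -4 p^3 - 27 q^2 = -4*(-11)^3 - 27*(-1)^2 = 5324 - 27 = 5297.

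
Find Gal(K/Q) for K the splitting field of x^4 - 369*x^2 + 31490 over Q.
Gal(K/Q) = V_4 (Klein four-group, Z/2Z × Z/2Z)

f factors as (x^2 - 134)(x^2 - 235), so the splitting field is K = Q(sqrt(134), sqrt(235)). The elements 134, 235, 31490 are all non-squares in Q, so sqrt(134) and sqrt(235) generate independent quadratic extensions. Thus [K:Q] = 4 and Gal(K/Q) is generated by the two order-2 automorphisms sqrt(134) ↦ -sqrt(134) and sqrt(235) ↦ -sqrt(235), giving V_4.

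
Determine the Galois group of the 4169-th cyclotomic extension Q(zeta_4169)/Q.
|Gal(Q(zeta_4169)/Q)| = phi(4169) = 3780; group ≅ (Z/4169Z)^* ≅ Z/10Z × Z/378Z

The n-th cyclotomic polynomial Φ_4169(x) is the minimal polynomial of zeta_4169 over Q and has degree phi(4169) = 3780. So Q(zeta_4169) is a degree-3780 Galois extension with Galois group (Z/4169Z)^*. By CRT, (Z/4169Z)^* ≅ (Z/11Z)^* × (Z/379Z)^*. Each prime-power unit group is (Z/11Z)^* ≅ Z/10Z; (Z/379Z)^* ≅ Z/378Z. Hence Gal(Q(zeta_4169)/Q) ≅ Z/10Z × Z/378Z.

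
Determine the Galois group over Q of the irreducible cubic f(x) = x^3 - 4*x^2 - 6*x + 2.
Gal(K/Q) = S_3 (symmetric group of order 6)

Compute the discriminant of x^3 + (-4)*x^2 + (-6)*x + (2): Δ = 2708. Since Δ is not a rational square, the Galois group is not contained in A_3; it must be the full S_3 (irreducibility of the cubic rules out anything smaller).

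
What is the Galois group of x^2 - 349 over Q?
Gal(K/Q) = Z/2Z (cyclic of order 2)

x^2 - 349 is irreducible over Q since 349 is not a rational square. The splitting field Q(sqrt(349)) has degree 2 over Q, and its unique nontrivial automorphism is sqrt(349) ↦ -sqrt(349). Hence Gal(Q(sqrt(349))/Q) = Z/2Z.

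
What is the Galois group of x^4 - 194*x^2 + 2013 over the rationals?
Gal(K/Q) = V_4 (Klein four-group, Z/2Z × Z/2Z)

f factors as (x^2 - 11)(x^2 - 183), so the splitting field is K = Q(sqrt(11), sqrt(183)). The elements 11, 183, 2013 are all non-squares in Q, so sqrt(11) and sqrt(183) generate independent quadratic extensions. Thus [K:Q] = 4 and Gal(K/Q) is generated by the two order-2 automorphisms sqrt(11) ↦ -sqrt(11) and sqrt(183) ↦ -sqrt(183), giving V_4.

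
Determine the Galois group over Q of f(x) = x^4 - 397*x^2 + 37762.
Gal(K/Q) = V_4 (Klein four-group, Z/2Z × Z/2Z)

f factors as (x^2 - 158)(x^2 - 239), so the splitting field is K = Q(sqrt(158), sqrt(239)). The elements 158, 239, 37762 are all non-squares in Q, so sqrt(158) and sqrt(239) generate independent quadratic extensions. Thus [K:Q] = 4 and Gal(K/Q) is generated by the two order-2 automorphisms sqrt(158) ↦ -sqrt(158) and sqrt(239) ↦ -sqrt(239), giving V_4.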